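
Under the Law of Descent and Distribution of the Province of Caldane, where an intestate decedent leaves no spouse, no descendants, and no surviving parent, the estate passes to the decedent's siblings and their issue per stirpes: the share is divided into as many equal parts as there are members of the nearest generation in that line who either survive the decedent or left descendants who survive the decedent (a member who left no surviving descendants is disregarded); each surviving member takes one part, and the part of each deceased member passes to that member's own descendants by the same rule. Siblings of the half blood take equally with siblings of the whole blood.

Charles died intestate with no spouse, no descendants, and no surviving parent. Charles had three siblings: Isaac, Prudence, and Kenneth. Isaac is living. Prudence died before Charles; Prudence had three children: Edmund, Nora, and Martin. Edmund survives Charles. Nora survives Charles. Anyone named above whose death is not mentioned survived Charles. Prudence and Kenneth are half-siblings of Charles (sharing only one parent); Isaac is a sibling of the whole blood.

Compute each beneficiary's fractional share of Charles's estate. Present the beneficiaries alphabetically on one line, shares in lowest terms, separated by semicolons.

Edmund 1/9; Isaac 1/3; Kenneth 1/3; Martin 1/9; Nora 1/9

No spouse, descendants, or parent survives, so the estate passes to Charles's siblings per stirpes.
Half-blood and whole-blood siblings take equally under the stated rule.
The estate is divided into 3 equal shares of 1/3 among Isaac, Prudence, Kenneth.
Isaac is living and takes 1/3.
Prudence predeceased; the 1/3 allotted to Prudence's branch passes to Prudence's issue by representation.
The 1/3 is divided into 3 equal shares of 1/9 among Edmund, Nora, Martin.
Edmund is living and takes 1/9.
Nora is living and takes 1/9.
Martin is living and takes 1/9.
Kenneth is living and takes 1/3.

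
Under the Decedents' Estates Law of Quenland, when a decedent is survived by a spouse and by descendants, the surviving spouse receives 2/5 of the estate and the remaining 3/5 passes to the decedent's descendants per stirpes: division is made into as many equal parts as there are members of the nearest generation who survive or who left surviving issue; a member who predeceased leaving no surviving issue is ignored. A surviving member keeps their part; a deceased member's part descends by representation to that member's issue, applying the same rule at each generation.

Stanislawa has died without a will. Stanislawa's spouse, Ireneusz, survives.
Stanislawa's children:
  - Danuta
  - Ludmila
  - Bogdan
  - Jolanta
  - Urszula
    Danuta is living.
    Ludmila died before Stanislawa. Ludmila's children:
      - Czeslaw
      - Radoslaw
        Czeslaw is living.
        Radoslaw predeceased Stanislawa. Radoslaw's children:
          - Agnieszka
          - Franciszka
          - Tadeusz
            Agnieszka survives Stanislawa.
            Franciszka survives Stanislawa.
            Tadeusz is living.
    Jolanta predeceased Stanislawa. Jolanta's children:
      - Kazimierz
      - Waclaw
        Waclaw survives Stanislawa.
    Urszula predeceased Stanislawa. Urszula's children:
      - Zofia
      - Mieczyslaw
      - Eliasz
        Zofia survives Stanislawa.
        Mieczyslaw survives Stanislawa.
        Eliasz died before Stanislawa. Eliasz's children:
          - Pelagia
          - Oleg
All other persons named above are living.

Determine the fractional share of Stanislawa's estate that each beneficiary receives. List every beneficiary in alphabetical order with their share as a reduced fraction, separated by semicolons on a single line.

Ireneusz, as surviving spouse, takes 2/5.
The remaining 3/5 passes to Stanislawa's descendants per stirpes.
The 3/5 is divided into 5 equal shares of 3/25 among Danuta, Ludmila, Bogdan, Jolanta, Urszula.
Danuta is living and takes 3/25.
Ludmila predeceased; the 3/25 allotted to Ludmila's branch passes to Ludmila's issue by representation.
The 3/25 is divided into 2 equal shares of 3/50 among Czeslaw, Radoslaw.
Czeslaw is living and takes 3/50.
Radoslaw predeceased; the 3/50 allotted to Radoslaw's branch passes to Radoslaw's issue by representation.
The 3/50 is divided into 3 equal shares of 1/50 among Agnieszka, Franciszka, Tadeusz.
Agnieszka is living and takes 1/50.
Franciszka is living and takes 1/50.
Tadeusz is living and takes 1/50.
Bogdan is living and takes 3/25.
Jolanta predeceased; the 3/25 allotted to Jolanta's branch passes to Jolanta's issue by representation.
The 3/25 is divided into 2 equal shares of 3/50 among Kazimierz, Waclaw.
Kazimierz is living and takes 3/50.
Waclaw is living and takes 3/50.
Urszula predeceased; the 3/25 allotted to Urszula's branch passes to Urszula's issue by representation.
The 3/25 is divided into 3 equal shares of 1/25 among Zofia, Mieczyslaw, Eliasz.
Zofia is living and takes 1/25.
Mieczyslaw is living and takes 1/25.
Eliasz predeceased; the 1/25 allotted to Eliasz's branch passes to Eliasz's issue by representation.
The 1/25 is divided into 2 equal shares of 1/50 among Pelagia, Oleg.
Pelagia is living and takes 1/50.
Oleg is living and takes 1/50.

Agnieszka 1/50; Bogdan 3/25; Czeslaw 3/50; Danuta 3/25; Franciszka 1/50; Ireneusz 2/5; Kazimierz 3/50; Mieczyslaw 1/25; Oleg 1/50; Pelagia 1/50; Tadeusz 1/50; Waclaw 3/50; Zofia 1/25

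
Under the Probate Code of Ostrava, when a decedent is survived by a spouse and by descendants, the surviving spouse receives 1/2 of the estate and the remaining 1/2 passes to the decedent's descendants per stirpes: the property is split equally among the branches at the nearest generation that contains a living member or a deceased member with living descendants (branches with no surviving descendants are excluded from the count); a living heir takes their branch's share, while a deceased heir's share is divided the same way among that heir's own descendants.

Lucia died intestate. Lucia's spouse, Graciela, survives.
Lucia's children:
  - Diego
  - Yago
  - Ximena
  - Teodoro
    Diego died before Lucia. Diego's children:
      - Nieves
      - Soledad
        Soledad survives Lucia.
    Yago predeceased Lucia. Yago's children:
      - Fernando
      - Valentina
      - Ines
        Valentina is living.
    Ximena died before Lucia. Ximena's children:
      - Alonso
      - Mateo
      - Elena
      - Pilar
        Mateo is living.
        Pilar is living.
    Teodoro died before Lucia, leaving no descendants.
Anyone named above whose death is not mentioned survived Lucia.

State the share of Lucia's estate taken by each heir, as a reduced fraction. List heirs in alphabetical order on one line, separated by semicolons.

Graciela, as surviving spouse, takes 1/2.
The remaining 1/2 passes to Lucia's descendants per stirpes.
Teodoro left no surviving issue, so that branch lapses and is disregarded.
The 1/2 is divided into 3 equal shares of 1/6 among Diego, Yago, Ximena.
Diego predeceased; the 1/6 allotted to Diego's branch passes to Diego's issue by representation.
The 1/6 is divided into 2 equal shares of 1/12 among Nieves, Soledad.
Nieves is living and takes 1/12.
Soledad is living and takes 1/12.
Yago predeceased; the 1/6 allotted to Yago's branch passes to Yago's issue by representation.
The 1/6 is divided into 3 equal shares of 1/18 among Fernando, Valentina, Ines.
Fernando is living and takes 1/18.
Valentina is living and takes 1/18.
Ines is living and takes 1/18.
Ximena predeceased; the 1/6 allotted to Ximena's branch passes to Ximena's issue by representation.
The 1/6 is divided into 4 equal shares of 1/24 among Alonso, Mateo, Elena, Pilar.
Alonso is living and takes 1/24.
Mateo is living and takes 1/24.
Elena is living and takes 1/24.
Pilar is living and takes 1/24.

Alonso 1/24; Elena 1/24; Fernando 1/18; Graciela 1/2; Ines 1/18; Mateo 1/24; Nieves 1/12; Pilar 1/24; Soledad 1/12; Valentina 1/18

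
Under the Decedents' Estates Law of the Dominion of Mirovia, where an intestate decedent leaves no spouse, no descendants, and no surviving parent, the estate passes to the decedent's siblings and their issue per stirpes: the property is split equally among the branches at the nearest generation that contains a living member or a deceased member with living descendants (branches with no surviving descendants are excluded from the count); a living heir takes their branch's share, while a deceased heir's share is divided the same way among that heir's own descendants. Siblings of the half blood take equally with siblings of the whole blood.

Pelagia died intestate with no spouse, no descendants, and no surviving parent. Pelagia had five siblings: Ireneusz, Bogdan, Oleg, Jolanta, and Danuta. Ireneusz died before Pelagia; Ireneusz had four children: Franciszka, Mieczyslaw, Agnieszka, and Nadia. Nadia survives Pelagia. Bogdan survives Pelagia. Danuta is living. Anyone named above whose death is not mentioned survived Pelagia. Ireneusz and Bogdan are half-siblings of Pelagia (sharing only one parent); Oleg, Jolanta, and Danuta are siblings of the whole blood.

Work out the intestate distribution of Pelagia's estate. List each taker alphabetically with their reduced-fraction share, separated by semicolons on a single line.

Agnieszka 1/20; Bogdan 1/5; Danuta 1/5; Franciszka 1/20; Jolanta 1/5; Mieczyslaw 1/20; Nadia 1/20; Oleg 1/5

No spouse, descendants, or parent survives, so the estate passes to Pelagia's siblings per stirpes.
Half-blood and whole-blood siblings take equally under the stated rule.
The estate is divided into 5 equal shares of 1/5 among Ireneusz, Bogdan, Oleg, Jolanta, Danuta.
Ireneusz predeceased; the 1/5 allotted to Ireneusz's branch passes to Ireneusz's issue by representation.
The 1/5 is divided into 4 equal shares of 1/20 among Franciszka, Mieczyslaw, Agnieszka, Nadia.
Franciszka is living and takes 1/20.
Mieczyslaw is living and takes 1/20.
Agnieszka is living and takes 1/20.
Nadia is living and takes 1/20.
Bogdan is living and takes 1/5.
Oleg is living and takes 1/5.
Jolanta is living and takes 1/5.
Danuta is living and takes 1/5.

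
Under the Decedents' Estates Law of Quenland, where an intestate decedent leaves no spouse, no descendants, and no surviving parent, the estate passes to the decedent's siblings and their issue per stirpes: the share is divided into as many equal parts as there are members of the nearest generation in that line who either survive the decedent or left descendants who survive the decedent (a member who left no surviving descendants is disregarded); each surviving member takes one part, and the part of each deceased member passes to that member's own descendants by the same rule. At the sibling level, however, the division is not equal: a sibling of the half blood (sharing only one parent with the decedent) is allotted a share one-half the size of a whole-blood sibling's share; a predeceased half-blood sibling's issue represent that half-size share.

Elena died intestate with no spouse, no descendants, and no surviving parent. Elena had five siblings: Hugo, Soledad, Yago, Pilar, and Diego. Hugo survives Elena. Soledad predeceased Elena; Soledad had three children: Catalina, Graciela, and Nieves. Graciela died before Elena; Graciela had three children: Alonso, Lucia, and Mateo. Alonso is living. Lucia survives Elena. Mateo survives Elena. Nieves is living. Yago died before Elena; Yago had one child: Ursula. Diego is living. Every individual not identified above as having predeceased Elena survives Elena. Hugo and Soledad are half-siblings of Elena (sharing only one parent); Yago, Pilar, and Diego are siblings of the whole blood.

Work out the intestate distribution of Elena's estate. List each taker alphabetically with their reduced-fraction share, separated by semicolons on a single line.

No spouse, descendants, or parent survives, so the estate passes to Elena's siblings per stirpes.
Half-blood siblings count for one-half the weight of whole-blood siblings at the initial division.
Dividing 1 in proportion to weights (total weight 4): Hugo (weight 1/2) → 1/8; Soledad (weight 1/2) → 1/8; Yago (weight 1) → 1/4; Pilar (weight 1) → 1/4; Diego (weight 1) → 1/4.
Hugo is living and takes 1/8.
Soledad predeceased; the 1/8 allotted to Soledad's branch passes to Soledad's issue by representation.
The 1/8 is divided into 3 equal shares of 1/24 among Catalina, Graciela, Nieves.
Catalina is living and takes 1/24.
Graciela predeceased; the 1/24 allotted to Graciela's branch passes to Graciela's issue by representation.
The 1/24 is divided into 3 equal shares of 1/72 among Alonso, Lucia, Mateo.
Alonso is living and takes 1/72.
Lucia is living and takes 1/72.
Mateo is living and takes 1/72.
Nieves is living and takes 1/24.
Yago predeceased; the 1/4 allotted to Yago's branch passes to Yago's issue by representation.
Ursula is the sole taker at this level and receives the full 1/4.
Pilar is living and takes 1/4.
Diego is living and takes 1/4.

Alonso 1/72; Catalina 1/24; Diego 1/4; Hugo 1/8; Lucia 1/72; Mateo 1/72; Nieves 1/24; Pilar 1/4; Ursula 1/4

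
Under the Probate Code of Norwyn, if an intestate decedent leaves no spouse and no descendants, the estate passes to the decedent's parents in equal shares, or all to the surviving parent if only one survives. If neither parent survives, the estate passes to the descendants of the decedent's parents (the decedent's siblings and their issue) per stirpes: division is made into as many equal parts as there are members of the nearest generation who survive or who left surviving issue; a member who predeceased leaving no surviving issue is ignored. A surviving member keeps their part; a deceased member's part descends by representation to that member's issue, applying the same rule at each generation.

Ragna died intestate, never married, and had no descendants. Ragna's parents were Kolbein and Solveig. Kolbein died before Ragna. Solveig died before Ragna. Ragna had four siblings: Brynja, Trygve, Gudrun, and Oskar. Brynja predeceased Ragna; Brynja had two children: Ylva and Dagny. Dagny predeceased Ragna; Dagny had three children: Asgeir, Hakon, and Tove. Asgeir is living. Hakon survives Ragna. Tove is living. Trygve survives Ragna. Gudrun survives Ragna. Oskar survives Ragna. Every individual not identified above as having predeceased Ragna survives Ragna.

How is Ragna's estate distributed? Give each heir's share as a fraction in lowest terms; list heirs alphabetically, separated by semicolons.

Neither parent survives and there are no descendants, so the estate passes to Ragna's siblings and their issue per stirpes.
The estate is divided into 4 equal shares of 1/4 among Brynja, Trygve, Gudrun, Oskar.
Brynja predeceased; the 1/4 allotted to Brynja's branch passes to Brynja's issue by representation.
The 1/4 is divided into 2 equal shares of 1/8 among Ylva, Dagny.
Ylva is living and takes 1/8.
Dagny predeceased; the 1/8 allotted to Dagny's branch passes to Dagny's issue by representation.
The 1/8 is divided into 3 equal shares of 1/24 among Asgeir, Hakon, Tove.
Asgeir is living and takes 1/24.
Hakon is living and takes 1/24.
Tove is living and takes 1/24.
Trygve is living and takes 1/4.
Gudrun is living and takes 1/4.
Oskar is living and takes 1/4.

Asgeir 1/24; Gudrun 1/4; Hakon 1/24; Oskar 1/4; Tove 1/24; Trygve 1/4; Ylva 1/8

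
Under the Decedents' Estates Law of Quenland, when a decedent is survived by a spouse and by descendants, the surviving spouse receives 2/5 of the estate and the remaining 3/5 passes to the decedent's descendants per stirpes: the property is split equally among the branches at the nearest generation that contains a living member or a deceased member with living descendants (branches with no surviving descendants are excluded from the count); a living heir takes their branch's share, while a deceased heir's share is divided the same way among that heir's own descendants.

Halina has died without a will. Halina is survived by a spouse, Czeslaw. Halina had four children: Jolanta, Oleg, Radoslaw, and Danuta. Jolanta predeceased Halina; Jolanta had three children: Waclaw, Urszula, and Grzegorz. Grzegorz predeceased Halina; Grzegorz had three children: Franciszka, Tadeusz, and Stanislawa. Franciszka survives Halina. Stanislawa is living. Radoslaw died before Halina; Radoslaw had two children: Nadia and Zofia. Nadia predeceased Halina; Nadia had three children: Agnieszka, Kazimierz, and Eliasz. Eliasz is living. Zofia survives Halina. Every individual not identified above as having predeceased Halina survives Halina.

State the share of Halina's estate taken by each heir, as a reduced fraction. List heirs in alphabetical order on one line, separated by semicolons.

Agnieszka 1/40; Czeslaw 2/5; Danuta 3/20; Eliasz 1/40; Franciszka 1/60; Kazimierz 1/40; Oleg 3/20; Stanislawa 1/60; Tadeusz 1/60; Urszula 1/20; Waclaw 1/20; Zofia 3/40

Czeslaw, as surviving spouse, takes 2/5.
The remaining 3/5 passes to Halina's descendants per stirpes.
The 3/5 is divided into 4 equal shares of 3/20 among Jolanta, Oleg, Radoslaw, Danuta.
Jolanta predeceased; the 3/20 allotted to Jolanta's branch passes to Jolanta's issue by representation.
The 3/20 is divided into 3 equal shares of 1/20 among Waclaw, Urszula, Grzegorz.
Waclaw is living and takes 1/20.
Urszula is living and takes 1/20.
Grzegorz predeceased; the 1/20 allotted to Grzegorz's branch passes to Grzegorz's issue by representation.
The 1/20 is divided into 3 equal shares of 1/60 among Franciszka, Tadeusz, Stanislawa.
Franciszka is living and takes 1/60.
Tadeusz is living and takes 1/60.
Stanislawa is living and takes 1/60.
Oleg is living and takes 3/20.
Radoslaw predeceased; the 3/20 allotted to Radoslaw's branch passes to Radoslaw's issue by representation.
The 3/20 is divided into 2 equal shares of 3/40 among Nadia, Zofia.
Nadia predeceased; the 3/40 allotted to Nadia's branch passes to Nadia's issue by representation.
The 3/40 is divided into 3 equal shares of 1/40 among Agnieszka, Kazimierz, Eliasz.
Agnieszka is living and takes 1/40.
Kazimierz is living and takes 1/40.
Eliasz is living and takes 1/40.
Zofia is living and takes 3/40.
Danuta is living and takes 3/20.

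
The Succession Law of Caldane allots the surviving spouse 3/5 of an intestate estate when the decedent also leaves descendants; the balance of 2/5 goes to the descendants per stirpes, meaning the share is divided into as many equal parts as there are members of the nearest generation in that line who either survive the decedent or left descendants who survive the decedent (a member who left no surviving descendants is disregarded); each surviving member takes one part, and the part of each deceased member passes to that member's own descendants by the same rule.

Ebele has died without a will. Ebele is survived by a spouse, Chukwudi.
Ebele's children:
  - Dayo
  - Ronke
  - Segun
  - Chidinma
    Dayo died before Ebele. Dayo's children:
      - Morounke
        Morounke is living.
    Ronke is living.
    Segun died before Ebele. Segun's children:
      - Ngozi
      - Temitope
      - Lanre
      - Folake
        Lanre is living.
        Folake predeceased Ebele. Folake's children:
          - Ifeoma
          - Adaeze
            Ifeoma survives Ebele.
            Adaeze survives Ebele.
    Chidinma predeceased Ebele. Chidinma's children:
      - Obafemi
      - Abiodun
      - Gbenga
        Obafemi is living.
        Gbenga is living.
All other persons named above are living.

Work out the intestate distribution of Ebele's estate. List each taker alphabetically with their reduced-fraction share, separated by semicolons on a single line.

Chukwudi, as surviving spouse, takes 3/5.
The remaining 2/5 passes to Ebele's descendants per stirpes.
The 2/5 is divided into 4 equal shares of 1/10 among Dayo, Ronke, Segun, Chidinma.
Dayo predeceased; the 1/10 allotted to Dayo's branch passes to Dayo's issue by representation.
Morounke is the sole taker at this level and receives the full 1/10.
Ronke is living and takes 1/10.
Segun predeceased; the 1/10 allotted to Segun's branch passes to Segun's issue by representation.
The 1/10 is divided into 4 equal shares of 1/40 among Ngozi, Temitope, Lanre, Folake.
Ngozi is living and takes 1/40.
Temitope is living and takes 1/40.
Lanre is living and takes 1/40.
Folake predeceased; the 1/40 allotted to Folake's branch passes to Folake's issue by representation.
The 1/40 is divided into 2 equal shares of 1/80 among Ifeoma, Adaeze.
Ifeoma is living and takes 1/80.
Adaeze is living and takes 1/80.
Chidinma predeceased; the 1/10 allotted to Chidinma's branch passes to Chidinma's issue by representation.
The 1/10 is divided into 3 equal shares of 1/30 among Obafemi, Abiodun, Gbenga.
Obafemi is living and takes 1/30.
Abiodun is living and takes 1/30.
Gbenga is living and takes 1/30.

Abiodun 1/30; Adaeze 1/80; Chukwudi 3/5; Gbenga 1/30; Ifeoma 1/80; Lanre 1/40; Morounke 1/10; Ngozi 1/40; Obafemi 1/30; Ronke 1/10; Temitope 1/40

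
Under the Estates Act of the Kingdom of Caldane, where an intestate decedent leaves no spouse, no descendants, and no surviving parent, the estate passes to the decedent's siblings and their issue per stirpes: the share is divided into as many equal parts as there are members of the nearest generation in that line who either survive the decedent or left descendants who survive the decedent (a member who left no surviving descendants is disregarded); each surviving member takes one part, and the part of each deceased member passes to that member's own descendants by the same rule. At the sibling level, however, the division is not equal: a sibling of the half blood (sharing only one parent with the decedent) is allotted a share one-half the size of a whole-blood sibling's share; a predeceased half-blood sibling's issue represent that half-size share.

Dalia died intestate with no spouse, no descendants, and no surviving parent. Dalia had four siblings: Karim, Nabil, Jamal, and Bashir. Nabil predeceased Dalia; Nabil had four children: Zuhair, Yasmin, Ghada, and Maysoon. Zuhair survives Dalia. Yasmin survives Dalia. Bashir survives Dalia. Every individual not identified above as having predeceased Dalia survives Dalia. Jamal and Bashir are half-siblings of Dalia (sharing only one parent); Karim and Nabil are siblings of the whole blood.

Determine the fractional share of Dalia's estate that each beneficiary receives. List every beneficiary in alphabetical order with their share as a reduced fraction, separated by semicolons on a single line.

Bashir 1/6; Ghada 1/12; Jamal 1/6; Karim 1/3; Maysoon 1/12; Yasmin 1/12; Zuhair 1/12

No spouse, descendants, or parent survives, so the estate passes to Dalia's siblings per stirpes.
Half-blood siblings count for one-half the weight of whole-blood siblings at the initial division.
Dividing 1 in proportion to weights (total weight 3): Karim (weight 1) → 1/3; Nabil (weight 1) → 1/3; Jamal (weight 1/2) → 1/6; Bashir (weight 1/2) → 1/6.
Karim is living and takes 1/3.
Nabil predeceased; the 1/3 allotted to Nabil's branch passes to Nabil's issue by representation.
The 1/3 is divided into 4 equal shares of 1/12 among Zuhair, Yasmin, Ghada, Maysoon.
Zuhair is living and takes 1/12.
Yasmin is living and takes 1/12.
Ghada is living and takes 1/12.
Maysoon is living and takes 1/12.
Jamal is living and takes 1/6.
Bashir is living and takes 1/6.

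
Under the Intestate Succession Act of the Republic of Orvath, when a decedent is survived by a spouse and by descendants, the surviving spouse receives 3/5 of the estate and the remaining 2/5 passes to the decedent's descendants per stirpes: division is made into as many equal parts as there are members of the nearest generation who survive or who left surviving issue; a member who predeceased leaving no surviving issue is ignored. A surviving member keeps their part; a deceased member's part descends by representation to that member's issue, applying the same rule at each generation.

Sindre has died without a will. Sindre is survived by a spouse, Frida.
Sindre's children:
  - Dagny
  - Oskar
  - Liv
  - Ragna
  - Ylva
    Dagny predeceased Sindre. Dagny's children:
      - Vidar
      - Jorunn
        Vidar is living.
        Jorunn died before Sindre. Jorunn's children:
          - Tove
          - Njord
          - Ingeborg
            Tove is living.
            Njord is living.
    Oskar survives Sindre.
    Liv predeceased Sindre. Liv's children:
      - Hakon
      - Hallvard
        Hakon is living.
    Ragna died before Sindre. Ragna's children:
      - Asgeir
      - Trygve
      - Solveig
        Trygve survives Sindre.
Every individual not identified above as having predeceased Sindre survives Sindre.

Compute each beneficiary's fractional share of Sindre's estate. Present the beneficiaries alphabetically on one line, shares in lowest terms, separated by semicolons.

Asgeir 2/75; Frida 3/5; Hakon 1/25; Hallvard 1/25; Ingeborg 1/75; Njord 1/75; Oskar 2/25; Solveig 2/75; Tove 1/75; Trygve 2/75; Vidar 1/25; Ylva 2/25

Frida, as surviving spouse, takes 3/5.
The remaining 2/5 passes to Sindre's descendants per stirpes.
The 2/5 is divided into 5 equal shares of 2/25 among Dagny, Oskar, Liv, Ragna, Ylva.
Dagny predeceased; the 2/25 allotted to Dagny's branch passes to Dagny's issue by representation.
The 2/25 is divided into 2 equal shares of 1/25 among Vidar, Jorunn.
Vidar is living and takes 1/25.
Jorunn predeceased; the 1/25 allotted to Jorunn's branch passes to Jorunn's issue by representation.
The 1/25 is divided into 3 equal shares of 1/75 among Tove, Njord, Ingeborg.
Tove is living and takes 1/75.
Njord is living and takes 1/75.
Ingeborg is living and takes 1/75.
Oskar is living and takes 2/25.
Liv predeceased; the 2/25 allotted to Liv's branch passes to Liv's issue by representation.
The 2/25 is divided into 2 equal shares of 1/25 among Hakon, Hallvard.
Hakon is living and takes 1/25.
Hallvard is living and takes 1/25.
Ragna predeceased; the 2/25 allotted to Ragna's branch passes to Ragna's issue by representation.
The 2/25 is divided into 3 equal shares of 2/75 among Asgeir, Trygve, Solveig.
Asgeir is living and takes 2/75.
Trygve is living and takes 2/75.
Solveig is living and takes 2/75.
Ylva is living and takes 2/25.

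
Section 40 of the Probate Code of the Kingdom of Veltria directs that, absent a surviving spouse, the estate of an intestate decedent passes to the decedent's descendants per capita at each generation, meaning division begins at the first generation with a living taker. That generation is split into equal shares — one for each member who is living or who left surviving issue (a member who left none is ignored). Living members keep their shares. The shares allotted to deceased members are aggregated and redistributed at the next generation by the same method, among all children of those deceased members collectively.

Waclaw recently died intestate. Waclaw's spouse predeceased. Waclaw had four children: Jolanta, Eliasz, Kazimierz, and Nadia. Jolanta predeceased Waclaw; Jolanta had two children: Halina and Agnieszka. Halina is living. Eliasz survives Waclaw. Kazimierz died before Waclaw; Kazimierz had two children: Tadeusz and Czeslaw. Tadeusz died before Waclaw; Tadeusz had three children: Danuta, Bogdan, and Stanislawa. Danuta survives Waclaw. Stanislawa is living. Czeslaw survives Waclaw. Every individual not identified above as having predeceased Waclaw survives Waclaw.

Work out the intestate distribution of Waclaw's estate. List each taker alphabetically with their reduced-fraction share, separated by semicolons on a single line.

Agnieszka 1/8; Bogdan 1/24; Czeslaw 1/8; Danuta 1/24; Eliasz 1/4; Halina 1/8; Nadia 1/4; Stanislawa 1/24

There is no surviving spouse, so the entire estate passes to Waclaw's descendants per capita at each generation.
At generation 1 (Jolanta, Eliasz, Kazimierz, Nadia) there are 4 shares of (1)/4 = 1/4 each.
Living: Eliasz and Nadia — each takes 1/4.
Deceased: Jolanta and Kazimierz. Their combined 1/2 is pooled and carried to generation 2.
At generation 2 (Halina, Agnieszka, Tadeusz, Czeslaw) there are 4 shares of (1/2)/4 = 1/8 each.
Living: Halina, Agnieszka, and Czeslaw — each takes 1/8.
Deceased: Tadeusz. That 1/8 share is carried to generation 3.
At generation 3 (Danuta, Bogdan, Stanislawa) there are 3 shares of (1/8)/3 = 1/24 each.
Living: Danuta, Bogdan, and Stanislawa — each takes 1/24.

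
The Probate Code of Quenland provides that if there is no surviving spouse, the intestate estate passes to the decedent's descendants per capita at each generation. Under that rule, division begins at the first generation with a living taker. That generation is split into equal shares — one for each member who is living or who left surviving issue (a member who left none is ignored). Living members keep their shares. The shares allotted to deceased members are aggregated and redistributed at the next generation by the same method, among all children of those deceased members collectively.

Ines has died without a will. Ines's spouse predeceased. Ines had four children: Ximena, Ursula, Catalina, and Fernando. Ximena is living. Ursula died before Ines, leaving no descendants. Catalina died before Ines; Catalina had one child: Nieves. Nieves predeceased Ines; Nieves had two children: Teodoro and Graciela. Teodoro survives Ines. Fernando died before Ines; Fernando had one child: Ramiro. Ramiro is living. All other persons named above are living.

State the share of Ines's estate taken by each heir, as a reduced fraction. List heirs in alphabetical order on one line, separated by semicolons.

Graciela 1/6; Ramiro 1/3; Teodoro 1/6; Ximena 1/3

There is no surviving spouse, so the entire estate passes to Ines's descendants per capita at each generation.
At generation 1 (Ximena, Catalina, Fernando) there are 3 shares of (1)/3 = 1/3 each.
Living: Ximena — each takes 1/3.
Deceased: Catalina and Fernando. Their combined 2/3 is pooled and carried to generation 2.
At generation 2 (Nieves, Ramiro) there are 2 shares of (2/3)/2 = 1/3 each.
Living: Ramiro — each takes 1/3.
Deceased: Nieves. That 1/3 share is carried to generation 3.
At generation 3 (Teodoro, Graciela) there are 2 shares of (1/3)/2 = 1/6 each.
Living: Teodoro and Graciela — each takes 1/6.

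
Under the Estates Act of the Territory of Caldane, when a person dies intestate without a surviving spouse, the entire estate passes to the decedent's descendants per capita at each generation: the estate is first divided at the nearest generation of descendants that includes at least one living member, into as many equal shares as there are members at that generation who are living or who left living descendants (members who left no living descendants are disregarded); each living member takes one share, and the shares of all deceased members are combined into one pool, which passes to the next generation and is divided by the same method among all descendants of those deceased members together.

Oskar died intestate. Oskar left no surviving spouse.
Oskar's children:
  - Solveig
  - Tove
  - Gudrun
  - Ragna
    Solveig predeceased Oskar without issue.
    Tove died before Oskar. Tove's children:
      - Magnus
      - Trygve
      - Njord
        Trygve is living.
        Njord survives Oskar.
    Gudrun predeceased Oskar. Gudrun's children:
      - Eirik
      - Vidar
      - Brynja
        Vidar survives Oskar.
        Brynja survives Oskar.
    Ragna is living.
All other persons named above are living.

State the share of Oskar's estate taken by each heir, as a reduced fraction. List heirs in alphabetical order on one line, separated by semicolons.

Brynja 1/9; Eirik 1/9; Magnus 1/9; Njord 1/9; Ragna 1/3; Trygve 1/9; Vidar 1/9

There is no surviving spouse, so the entire estate passes to Oskar's descendants per capita at each generation.
At generation 1 (Tove, Gudrun, Ragna) there are 3 shares of (1)/3 = 1/3 each.
Living: Ragna — each takes 1/3.
Deceased: Tove and Gudrun. Their combined 2/3 is pooled and carried to generation 2.
At generation 2 (Magnus, Trygve, Njord, Eirik, Vidar, Brynja) there are 6 shares of (2/3)/6 = 1/9 each.
Living: Magnus, Trygve, Njord, Eirik, Vidar, and Brynja — each takes 1/9.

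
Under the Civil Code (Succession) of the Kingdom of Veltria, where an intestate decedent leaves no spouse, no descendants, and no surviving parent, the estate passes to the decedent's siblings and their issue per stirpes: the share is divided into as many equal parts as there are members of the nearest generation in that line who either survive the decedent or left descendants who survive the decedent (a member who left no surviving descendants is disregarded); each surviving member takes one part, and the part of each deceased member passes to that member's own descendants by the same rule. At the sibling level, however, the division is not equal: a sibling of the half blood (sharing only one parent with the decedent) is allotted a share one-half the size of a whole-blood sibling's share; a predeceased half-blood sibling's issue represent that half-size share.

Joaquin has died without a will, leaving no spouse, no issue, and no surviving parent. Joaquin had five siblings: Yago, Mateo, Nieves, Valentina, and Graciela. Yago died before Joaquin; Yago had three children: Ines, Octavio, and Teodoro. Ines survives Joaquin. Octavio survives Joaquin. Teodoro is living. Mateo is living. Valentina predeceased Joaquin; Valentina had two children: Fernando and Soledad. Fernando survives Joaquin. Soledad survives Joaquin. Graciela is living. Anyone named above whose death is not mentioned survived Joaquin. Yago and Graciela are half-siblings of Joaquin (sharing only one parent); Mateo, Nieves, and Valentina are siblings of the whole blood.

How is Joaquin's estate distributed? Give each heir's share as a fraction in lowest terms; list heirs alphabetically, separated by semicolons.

Fernando 1/8; Graciela 1/8; Ines 1/24; Mateo 1/4; Nieves 1/4; Octavio 1/24; Soledad 1/8; Teodoro 1/24

No spouse, descendants, or parent survives, so the estate passes to Joaquin's siblings per stirpes.
Half-blood siblings count for one-half the weight of whole-blood siblings at the initial division.
Dividing 1 in proportion to weights (total weight 4): Yago (weight 1/2) → 1/8; Mateo (weight 1) → 1/4; Nieves (weight 1) → 1/4; Valentina (weight 1) → 1/4; Graciela (weight 1/2) → 1/8.
Yago predeceased; the 1/8 allotted to Yago's branch passes to Yago's issue by representation.
The 1/8 is divided into 3 equal shares of 1/24 among Ines, Octavio, Teodoro.
Ines is living and takes 1/24.
Octavio is living and takes 1/24.
Teodoro is living and takes 1/24.
Mateo is living and takes 1/4.
Nieves is living and takes 1/4.
Valentina predeceased; the 1/4 allotted to Valentina's branch passes to Valentina's issue by representation.
The 1/4 is divided into 2 equal shares of 1/8 among Fernando, Soledad.
Fernando is living and takes 1/8.
Soledad is living and takes 1/8.
Graciela is living and takes 1/8.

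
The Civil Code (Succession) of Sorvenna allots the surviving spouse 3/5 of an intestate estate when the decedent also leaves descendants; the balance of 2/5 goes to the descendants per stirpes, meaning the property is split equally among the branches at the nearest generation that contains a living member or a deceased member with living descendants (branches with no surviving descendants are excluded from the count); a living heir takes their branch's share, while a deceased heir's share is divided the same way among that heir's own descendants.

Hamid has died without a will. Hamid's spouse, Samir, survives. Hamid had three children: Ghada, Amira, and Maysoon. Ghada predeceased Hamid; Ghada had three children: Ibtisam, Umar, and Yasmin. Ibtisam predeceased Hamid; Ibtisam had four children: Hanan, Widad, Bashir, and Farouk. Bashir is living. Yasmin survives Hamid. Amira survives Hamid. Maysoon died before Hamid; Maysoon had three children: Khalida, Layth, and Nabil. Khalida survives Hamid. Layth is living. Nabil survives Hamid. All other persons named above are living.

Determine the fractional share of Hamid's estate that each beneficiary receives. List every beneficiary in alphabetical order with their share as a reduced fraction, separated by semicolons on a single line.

Samir, as surviving spouse, takes 3/5.
The remaining 2/5 passes to Hamid's descendants per stirpes.
The 2/5 is divided into 3 equal shares of 2/15 among Ghada, Amira, Maysoon.
Ghada predeceased; the 2/15 allotted to Ghada's branch passes to Ghada's issue by representation.
The 2/15 is divided into 3 equal shares of 2/45 among Ibtisam, Umar, Yasmin.
Ibtisam predeceased; the 2/45 allotted to Ibtisam's branch passes to Ibtisam's issue by representation.
The 2/45 is divided into 4 equal shares of 1/90 among Hanan, Widad, Bashir, Farouk.
Hanan is living and takes 1/90.
Widad is living and takes 1/90.
Bashir is living and takes 1/90.
Farouk is living and takes 1/90.
Umar is living and takes 2/45.
Yasmin is living and takes 2/45.
Amira is living and takes 2/15.
Maysoon predeceased; the 2/15 allotted to Maysoon's branch passes to Maysoon's issue by representation.
The 2/15 is divided into 3 equal shares of 2/45 among Khalida, Layth, Nabil.
Khalida is living and takes 2/45.
Layth is living and takes 2/45.
Nabil is living and takes 2/45.

Amira 2/15; Bashir 1/90; Farouk 1/90; Hanan 1/90; Khalida 2/45; Layth 2/45; Nabil 2/45; Samir 3/5; Umar 2/45; Widad 1/90; Yasmin 2/45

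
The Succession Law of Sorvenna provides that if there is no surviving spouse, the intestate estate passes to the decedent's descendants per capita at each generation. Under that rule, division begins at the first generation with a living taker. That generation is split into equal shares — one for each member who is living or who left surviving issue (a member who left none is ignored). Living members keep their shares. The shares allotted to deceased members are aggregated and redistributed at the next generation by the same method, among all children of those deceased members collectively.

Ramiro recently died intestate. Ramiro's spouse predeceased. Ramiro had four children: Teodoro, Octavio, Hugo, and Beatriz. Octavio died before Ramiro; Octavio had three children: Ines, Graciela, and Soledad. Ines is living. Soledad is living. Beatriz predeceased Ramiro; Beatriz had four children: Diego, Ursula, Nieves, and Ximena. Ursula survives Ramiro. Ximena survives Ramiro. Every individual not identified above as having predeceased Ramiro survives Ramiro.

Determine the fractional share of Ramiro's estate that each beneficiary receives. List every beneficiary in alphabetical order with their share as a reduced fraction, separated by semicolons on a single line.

There is no surviving spouse, so the entire estate passes to Ramiro's descendants per capita at each generation.
At generation 1 (Teodoro, Octavio, Hugo, Beatriz) there are 4 shares of (1)/4 = 1/4 each.
Living: Teodoro and Hugo — each takes 1/4.
Deceased: Octavio and Beatriz. Their combined 1/2 is pooled and carried to generation 2.
At generation 2 (Ines, Graciela, Soledad, Diego, Ursula, Nieves, Ximena) there are 7 shares of (1/2)/7 = 1/14 each.
Living: Ines, Graciela, Soledad, Diego, Ursula, Nieves, and Ximena — each takes 1/14.

Diego 1/14; Graciela 1/14; Hugo 1/4; Ines 1/14; Nieves 1/14; Soledad 1/14; Teodoro 1/4; Ursula 1/14; Ximena 1/14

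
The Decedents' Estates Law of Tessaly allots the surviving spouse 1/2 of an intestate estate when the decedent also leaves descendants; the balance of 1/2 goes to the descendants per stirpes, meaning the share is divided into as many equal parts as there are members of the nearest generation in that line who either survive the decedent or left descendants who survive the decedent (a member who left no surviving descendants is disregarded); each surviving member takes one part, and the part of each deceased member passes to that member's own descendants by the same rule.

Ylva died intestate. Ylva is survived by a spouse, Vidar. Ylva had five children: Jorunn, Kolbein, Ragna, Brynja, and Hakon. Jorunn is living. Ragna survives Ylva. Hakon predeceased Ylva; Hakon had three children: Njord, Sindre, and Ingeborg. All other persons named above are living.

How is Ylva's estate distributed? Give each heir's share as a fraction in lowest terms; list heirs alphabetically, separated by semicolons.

Brynja 1/10; Ingeborg 1/30; Jorunn 1/10; Kolbein 1/10; Njord 1/30; Ragna 1/10; Sindre 1/30; Vidar 1/2

Vidar, as surviving spouse, takes 1/2.
The remaining 1/2 passes to Ylva's descendants per stirpes.
The 1/2 is divided into 5 equal shares of 1/10 among Jorunn, Kolbein, Ragna, Brynja, Hakon.
Jorunn is living and takes 1/10.
Kolbein is living and takes 1/10.
Ragna is living and takes 1/10.
Brynja is living and takes 1/10.
Hakon predeceased; the 1/10 allotted to Hakon's branch passes to Hakon's issue by representation.
The 1/10 is divided into 3 equal shares of 1/30 among Njord, Sindre, Ingeborg.
Njord is living and takes 1/30.
Sindre is living and takes 1/30.
Ingeborg is living and takes 1/30.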